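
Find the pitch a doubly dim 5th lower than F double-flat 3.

B flat 2

Counting five letter names down from F lands on B.
Moving 5 semitones down from Fbb3 (the size of a doubly diminished fifth) reaches Bb2.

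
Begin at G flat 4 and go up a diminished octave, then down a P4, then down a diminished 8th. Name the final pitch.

A diminished octave up from Gb4 is Gbb5.
Gbb5 down a perfect fourth → Dbb5 (5 semitones).
Dbb5 down a diminished octave → Db4 (11 semitones).

D flat 4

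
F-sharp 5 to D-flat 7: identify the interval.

diminished 13th

F to D spans six letter names (F-G-A-B-C-D), plus an octave: a thirteenth.
F#5 to Db7 spans 19 semitones — two semitones narrower than the major thirteenth (21) — giving a diminished thirteenth.
(Equivalently, a compound diminished sixth: a diminished sixth plus an octave.)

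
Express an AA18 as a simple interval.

Subtracting seven from the interval number removes an octave: 18 − 14 = 4.
So a doubly augmented eighteenth is 2 octaves plus a doubly augmented fourth. The quality is unchanged.

AA4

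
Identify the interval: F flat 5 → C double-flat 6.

F to C spans five letter names (F-G-A-B-C): a fifth.
The perfect fifth is 7 semitones; here we have 6, one semitone narrower: diminished.

d5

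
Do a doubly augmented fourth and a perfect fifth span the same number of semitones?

Yes

A doubly augmented fourth = 7 semitones = a perfect fifth; enharmonically equal.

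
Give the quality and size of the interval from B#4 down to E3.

A12

Descending from B#4 to E3 is the same interval as ascending E3 to B#4.
E to B spans five letter names (E-F-G-A-B), plus an octave — that makes it a twelfth of some quality.
E3 to B#4 spans 20 semitones — one semitone wider than the perfect twelfth (19) — giving an augmented twelfth.
(Equivalently, a compound augmented fifth: an augmented fifth plus an octave.)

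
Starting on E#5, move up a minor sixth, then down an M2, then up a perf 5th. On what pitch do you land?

F#6

E#5 up a minor sixth → C#6 (8 semitones).
C#6 down a major second → B5 (2 semitones).
A perfect fifth up from B5 is F#6.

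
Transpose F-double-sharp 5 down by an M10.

D-sharp 4

Counting three letter names plus an octave down from F lands on D.
A major tenth spans 16 semitones, so from F##5 the target pitch is D#4.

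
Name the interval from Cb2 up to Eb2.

major 3rd

C to E spans three letter names (C-D-E) — that makes it a third of some quality.
The major third spans 4 semitones, and Cb2 to Eb2 is exactly 4 semitones — so this is a major third.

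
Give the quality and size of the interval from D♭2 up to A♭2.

D to A spans five letter names (D-E-F-G-A), so the interval is some kind of fifth.
The perfect fifth spans 7 semitones, and Db2 to Ab2 is exactly 7 semitones — so this is a perfect fifth.

perfect fifth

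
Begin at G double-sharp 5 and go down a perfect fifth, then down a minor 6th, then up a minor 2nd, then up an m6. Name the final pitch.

Down a perfect fifth from G##5: C##5 (7 semitones down).
C##5 down a minor sixth → E##4 (8 semitones).
E##4 up a minor second → F##4 (1 semitone).
Up a minor sixth from F##4: D#5 (8 semitones up).

D sharp 5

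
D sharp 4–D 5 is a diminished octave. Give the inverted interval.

augmented unison

Inverted interval numbers add to nine, so an octave pairs with a unison (8 + 1 = 9).
And diminished becomes augmented under inversion, so we get an augmented unison.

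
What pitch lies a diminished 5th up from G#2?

Five letter names up from G: D.
Moving 6 semitones up from G#2 (the size of a diminished fifth) reaches D3.

D3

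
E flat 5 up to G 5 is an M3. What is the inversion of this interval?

Interval numbers invert to sum to nine: 3 + 6 = 9, so a third inverts to a sixth.
The quality also flips — major becomes minor — giving a minor sixth.

m6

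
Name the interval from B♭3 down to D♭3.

major sixth

Descending from Bb3 to Db3 is the same interval as ascending Db3 to Bb3.
D to B spans six letter names (D-E-F-G-A-B) — that makes it a sixth of some quality.
The major sixth spans 9 semitones, and Db3 to Bb3 is exactly 9 semitones — so this is a major sixth.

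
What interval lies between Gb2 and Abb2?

G to A spans two letter names (G-A), so the interval is some kind of second.
A major second would be 2 semitones, but Gb2 to Abb2 is 1 — one semitone narrower, making it a minor second.

m2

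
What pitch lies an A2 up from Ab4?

Counting two letter names up from A lands on B.
Moving 3 semitones up from Ab4 (the size of an augmented second) reaches B4.

B4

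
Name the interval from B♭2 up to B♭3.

P8

B to B is the same letter name, plus an octave — that makes it an octave of some quality.
The perfect octave spans 12 semitones, and Bb2 to Bb3 is exactly 12 semitones — so this is a perfect octave.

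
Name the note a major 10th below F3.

Db2

Counting three letter names plus an octave down from F lands on D.
A major tenth spans 16 semitones, so from F3 the target pitch is Db2.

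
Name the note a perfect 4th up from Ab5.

Db6

Four letter names up from A: D.
A perfect fourth spans 5 semitones, so from Ab5 the target pitch is Db6.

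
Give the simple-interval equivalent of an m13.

Each octave removed subtracts seven from the number: 13 − 7 = 6.
So a minor thirteenth is an octave plus a minor sixth. The quality is unchanged.

minor 6th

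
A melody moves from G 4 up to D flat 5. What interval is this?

diminished fifth

G to D spans five letter names (G-A-B-C-D): a fifth.
The perfect fifth is 7 semitones; here we have 6, one semitone narrower: diminished.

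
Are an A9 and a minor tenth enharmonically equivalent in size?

Yes

Both span 15 semitones: an augmented ninth and a minor tenth are the same chromatic distance.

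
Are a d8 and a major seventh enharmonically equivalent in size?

Both span 11 semitones: a diminished octave and a major seventh are the same chromatic distance.

Yes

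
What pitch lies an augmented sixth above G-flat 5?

E 6

Counting six letter names up from G lands on E.
An augmented sixth is 10 semitones; 10 semitones up from Gb5 gives E6.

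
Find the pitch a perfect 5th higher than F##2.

C##3

Five letter names up from F: C.
Moving 7 semitones up from F##2 (the size of a perfect fifth) reaches C##3.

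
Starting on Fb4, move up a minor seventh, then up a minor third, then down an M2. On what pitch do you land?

Up a minor seventh from Fb4: Ebb5 (10 semitones up).
Up a minor third from Ebb5: Gbb5 (3 semitones up).
A major second down from Gbb5 is Fbb5.

Fbb5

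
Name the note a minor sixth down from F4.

Six letter names down from F: A.
A minor sixth spans 8 semitones, so from F4 the target pitch is A3.

A3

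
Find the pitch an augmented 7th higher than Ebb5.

The seventh takes the letter from E up to D.
Moving 12 semitones up from Ebb5 (the size of an augmented seventh) reaches D6.

D6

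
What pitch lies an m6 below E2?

The sixth takes the letter from E down to G.
Moving 8 semitones down from E2 (the size of a minor sixth) reaches G#1.

G#1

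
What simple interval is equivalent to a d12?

diminished 5th

Take out an octave (7 from the number): 12 − 7 = 5.
So a diminished twelfth is an octave plus a diminished fifth. The quality is unchanged.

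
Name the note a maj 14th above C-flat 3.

B-flat 4

Counting seven letter names plus an octave up from C lands on B.
A major fourteenth spans 23 semitones, so from Cb3 the target pitch is Bb4.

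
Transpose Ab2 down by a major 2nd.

Gb2

Two letter names down from A: G.
Moving 2 semitones down from Ab2 (the size of a major second) reaches Gb2.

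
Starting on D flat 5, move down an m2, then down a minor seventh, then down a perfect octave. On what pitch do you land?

A minor second down from Db5 is C5.
A minor seventh down from C5 is D4.
D4 down a perfect octave → D3 (12 semitones).

D 3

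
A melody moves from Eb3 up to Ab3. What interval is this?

P4

E to A spans four letter names (E-F-G-A): a fourth.
Counting semitones, Eb3→Ab3 is 5, which is the perfect fourth.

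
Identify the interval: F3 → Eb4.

minor seventh

F to E spans seven letter names (F-G-A-B-C-D-E): a seventh.
At 10 semitones, F3→Eb4 falls one short of a major seventh: minor.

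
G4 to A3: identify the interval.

Descending from G4 to A3 is the same interval as ascending A3 to G4.
A to G spans seven letter names (A-B-C-D-E-F-G): a seventh.
A3 to G4 is 10 semitones, a half step short of the major seventh (11), so this is minor.

minor seventh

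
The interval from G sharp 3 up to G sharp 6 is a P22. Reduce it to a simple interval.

Each octave removed subtracts seven from the number: 22 − 14 = 8.
So a perfect twenty-second is 2 octaves plus a perfect octave. The quality is unchanged.

perfect octave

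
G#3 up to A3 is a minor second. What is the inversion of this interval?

Interval numbers invert to sum to nine: 2 + 7 = 9, so a second inverts to a seventh.
Quality inverts too: minor becomes major. That makes the inversion a major seventh.

major 7th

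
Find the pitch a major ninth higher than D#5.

E#6

Two letters up from D (plus an octave) reaches E.
Moving 14 semitones up from D#5 (the size of a major ninth) reaches E#6.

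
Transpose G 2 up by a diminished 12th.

D flat 4

Counting five letter names plus an octave up from G lands on D.
A diminished twelfth is 18 semitones; 18 semitones up from G2 gives Db4.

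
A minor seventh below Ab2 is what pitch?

Counting seven letter names down from A lands on B.
A minor seventh is 10 semitones; 10 semitones down from Ab2 gives Bb1.

Bb1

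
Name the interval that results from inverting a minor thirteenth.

major third

First reduce the compound minor thirteenth to its simple form, a minor sixth.
The rule of nine gives the new number: 9 − 6 = 3, so a sixth becomes a third.
And minor becomes major under inversion, so we get a major third.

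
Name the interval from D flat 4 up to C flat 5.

D to C spans seven letter names (D-E-F-G-A-B-C), so the interval is some kind of seventh.
Db4 to Cb5 is 10 semitones, a half step short of the major seventh (11), so this is minor.

m7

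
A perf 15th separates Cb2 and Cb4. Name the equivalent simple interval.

Each octave removed subtracts seven from the number: 15 − 7 = 8.
So a perfect fifteenth is an octave plus a perfect octave. The quality is unchanged.

perfect 8th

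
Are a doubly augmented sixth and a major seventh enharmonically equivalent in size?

Both span 11 semitones: a doubly augmented sixth and a major seventh are the same chromatic distance.

Yes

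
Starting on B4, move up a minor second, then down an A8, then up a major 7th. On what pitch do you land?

A minor second up from B4 is C5.
An augmented octave down from C5 is Cb4.
A major seventh up from Cb4 is Bb4.

Bb4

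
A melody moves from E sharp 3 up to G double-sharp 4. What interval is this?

E to G spans three letter names (E-F-G), plus an octave — that makes it a tenth of some quality.
Counting semitones, E#3→G##4 is 16, which is the major tenth.
(Equivalently, a compound major third: a major third plus an octave.)

M10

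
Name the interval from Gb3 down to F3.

Descending from Gb3 to F3 is the same interval as ascending F3 to Gb3.
F to G spans two letter names (F-G) — that makes it a second of some quality.
A major second would be 2 semitones, but F3 to Gb3 is 1 — one semitone narrower, making it a minor second.

minor 2nd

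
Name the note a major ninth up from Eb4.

The ninth's letter: E up two letter names plus an octave → F.
A major ninth spans 14 semitones, so from Eb4 the target pitch is F5.

F5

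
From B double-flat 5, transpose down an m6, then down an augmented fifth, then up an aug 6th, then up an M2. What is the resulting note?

A minor sixth down from Bbb5 is Db5.
Down an augmented fifth from Db5: Gbb4 (8 semitones down).
Up an augmented sixth from Gbb4: Eb5 (10 semitones up).
Up a major second from Eb5: F5 (2 semitones up).

F 5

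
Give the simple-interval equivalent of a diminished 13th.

d6

Subtracting seven from the interval number removes an octave: 13 − 7 = 6.
Quality carries through unchanged, so the simple form is a diminished sixth.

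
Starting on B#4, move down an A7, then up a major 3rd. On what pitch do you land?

Down an augmented seventh from B#4: C4 (12 semitones down).
A major third up from C4 is E4.

E4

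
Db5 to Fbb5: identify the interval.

D to F spans three letter names (D-E-F): a third.
A major third would be 4 semitones; Db5 to Fbb5 is 2, two semitones narrower, so the interval is diminished.

diminished third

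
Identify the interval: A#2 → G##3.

M7

A to G spans seven letter names (A-B-C-D-E-F-G) — that makes it a seventh of some quality.
The major seventh spans 11 semitones, and A#2 to G##3 is exactly 11 semitones — so this is a major seventh.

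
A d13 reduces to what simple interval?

diminished sixth

Each octave removed subtracts seven from the number: 13 − 7 = 6.
So a diminished thirteenth is an octave plus a diminished sixth. The quality is unchanged.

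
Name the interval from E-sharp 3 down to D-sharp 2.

Descending from E#3 to D#2 is the same interval as ascending D#2 to E#3.
D to E spans two letter names (D-E), plus an octave — that makes it a ninth of some quality.
Counting semitones, D#2→E#3 is 14, which is the major ninth.
(Equivalently, a compound major second: a major second plus an octave.)

M9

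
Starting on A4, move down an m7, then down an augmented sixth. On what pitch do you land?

Db3

A4 down a minor seventh → B3 (10 semitones).
Down an augmented sixth from B3: Db3 (10 semitones down).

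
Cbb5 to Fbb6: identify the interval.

C to F spans four letter names (C-D-E-F), plus an octave, so the interval is some kind of eleventh.
The perfect eleventh spans 17 semitones, and Cbb5 to Fbb6 is exactly 17 semitones — so this is a perfect eleventh.
(Equivalently, a compound perfect fourth: a perfect fourth plus an octave.)

perfect eleventh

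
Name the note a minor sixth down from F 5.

Six letter names down from F: A.
Moving 8 semitones down from F5 (the size of a minor sixth) reaches A4.

A 4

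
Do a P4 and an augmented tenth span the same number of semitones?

No

5 semitones (perfect fourth) vs 17 semitones (augmented tenth): not equal.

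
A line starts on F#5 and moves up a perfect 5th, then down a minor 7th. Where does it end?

D#5

A perfect fifth up from F#5 is C#6.
A minor seventh down from C#6 is D#5.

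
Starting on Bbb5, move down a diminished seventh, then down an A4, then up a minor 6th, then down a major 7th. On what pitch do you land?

Bbb5 down a diminished seventh → C5 (9 semitones).
C5 down an augmented fourth → Gb4 (6 semitones).
A minor sixth up from Gb4 is Ebb5.
Ebb5 down a major seventh → Fbb4 (11 semitones).

Fbb4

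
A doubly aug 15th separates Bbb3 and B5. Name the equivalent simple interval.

doubly augmented 8th

Take out an octave (7 from the number): 15 − 7 = 8.
That makes a doubly augmented fifteenth a compound doubly augmented octave — an octave plus a doubly augmented octave.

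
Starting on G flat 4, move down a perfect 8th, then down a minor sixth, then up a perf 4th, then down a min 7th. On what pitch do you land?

A perfect octave down from Gb4 is Gb3.
Down a minor sixth from Gb3: Bb2 (8 semitones down).
Bb2 up a perfect fourth → Eb3 (5 semitones).
A minor seventh down from Eb3 is F2.

F 2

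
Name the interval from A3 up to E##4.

A to E spans five letter names (A-B-C-D-E) — that makes it a fifth of some quality.
The perfect fifth is 7 semitones; here we have 9, two semitones wider: doubly augmented.

doubly augmented 5th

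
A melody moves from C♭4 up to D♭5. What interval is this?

major 9th

C to D spans two letter names (C-D), plus an octave — that makes it a ninth of some quality.
The major ninth spans 14 semitones, and Cb4 to Db5 is exactly 14 semitones — so this is a major ninth.
(Equivalently, a compound major second: a major second plus an octave.)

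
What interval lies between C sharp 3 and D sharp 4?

major ninth

C to D spans two letter names (C-D), plus an octave: a ninth.
C#3 to D#4 is 14 semitones, matching the major ninth exactly, so the quality is major.
(Equivalently, a compound major second: a major second plus an octave.)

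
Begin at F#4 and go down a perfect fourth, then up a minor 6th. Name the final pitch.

F#4 down a perfect fourth → C#4 (5 semitones).
Up a minor sixth from C#4: A4 (8 semitones up).

A4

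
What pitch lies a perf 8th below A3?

A2

For an octave the letter name doesn't change: still A, an octave down.
A perfect octave is 12 semitones; 12 semitones down from A3 gives A2.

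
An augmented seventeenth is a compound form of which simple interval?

augmented 3rd

Subtracting seven from the interval number removes an octave: 17 − 14 = 3.
So an augmented seventeenth is 2 octaves plus an augmented third. The quality is unchanged.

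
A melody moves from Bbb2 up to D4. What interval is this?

augmented tenth

B to D spans three letter names (B-C-D), plus an octave, so the interval is some kind of tenth.
A major tenth would be 16 semitones; Bbb2 to D4 is 17, one semitone wider, so the interval is augmented.
(Equivalently, a compound augmented third: an augmented third plus an octave.)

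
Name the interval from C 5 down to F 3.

Descending from C5 to F3 is the same interval as ascending F3 to C5.
F to C spans five letter names (F-G-A-B-C), plus an octave, so the interval is some kind of twelfth.
The perfect twelfth spans 19 semitones, and F3 to C5 is exactly 19 semitones — so this is a perfect twelfth.
(Equivalently, a compound perfect fifth: a perfect fifth plus an octave.)

perfect twelfth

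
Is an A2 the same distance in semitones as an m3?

Yes

Both span 3 semitones: an augmented second and a minor third are the same chromatic distance.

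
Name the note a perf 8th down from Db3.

The letter stays D (same as the start), shifted an octave down.
A perfect octave spans 12 semitones, so from Db3 the target pitch is Db2.

Db2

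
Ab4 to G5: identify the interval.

A to G spans seven letter names (A-B-C-D-E-F-G) — that makes it a seventh of some quality.
The major seventh spans 11 semitones, and Ab4 to G5 is exactly 11 semitones — so this is a major seventh.

M7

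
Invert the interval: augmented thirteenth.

First reduce the compound augmented thirteenth to its simple form, an augmented sixth.
Inverted interval numbers add to nine, so a sixth pairs with a third (6 + 3 = 9).
Quality inverts too: augmented becomes diminished. That makes the inversion a diminished third.

diminished 3rd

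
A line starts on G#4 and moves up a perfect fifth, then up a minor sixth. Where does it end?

B5

G#4 up a perfect fifth → D#5 (7 semitones).
D#5 up a minor sixth → B5 (8 semitones).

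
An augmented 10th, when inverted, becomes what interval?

d6

First reduce the compound augmented tenth to its simple form, an augmented third.
Interval numbers invert to sum to nine: 3 + 6 = 9, so a third inverts to a sixth.
The quality also flips — augmented becomes diminished — giving a diminished sixth.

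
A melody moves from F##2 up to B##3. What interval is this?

augmented 11th

F to B spans four letter names (F-G-A-B), plus an octave — that makes it an eleventh of some quality.
F##2 to B##3 spans 18 semitones — one semitone wider than the perfect eleventh (17) — giving an augmented eleventh.
(Equivalently, a compound augmented fourth: an augmented fourth plus an octave.)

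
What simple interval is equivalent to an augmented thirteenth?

augmented sixth

Subtracting seven from the interval number removes an octave: 13 − 7 = 6.
Quality carries through unchanged, so the simple form is an augmented sixth.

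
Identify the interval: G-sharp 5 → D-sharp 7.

G to D spans five letter names (G-A-B-C-D), plus an octave: a twelfth.
The perfect twelfth spans 19 semitones, and G#5 to D#7 is exactly 19 semitones — so this is a perfect twelfth.
(Equivalently, a compound perfect fifth: a perfect fifth plus an octave.)

P12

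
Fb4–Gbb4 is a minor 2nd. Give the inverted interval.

major seventh

Inverted interval numbers add to nine, so a second pairs with a seventh (2 + 7 = 9).
And minor becomes major under inversion, so we get a major seventh.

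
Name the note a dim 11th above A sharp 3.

D 5

Four letters up from A (plus an octave) reaches D.
A diminished eleventh spans 16 semitones, so from A#3 the target pitch is D5.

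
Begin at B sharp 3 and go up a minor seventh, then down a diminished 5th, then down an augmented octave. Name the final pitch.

Up a minor seventh from B#3: A#4 (10 semitones up).
A#4 down a diminished fifth → D##4 (6 semitones).
D##4 down an augmented octave → D#3 (13 semitones).

D sharp 3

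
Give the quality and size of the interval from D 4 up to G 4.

D to G spans four letter names (D-E-F-G), so the interval is some kind of fourth.
Counting semitones, D4→G4 is 5, which is the perfect fourth.

perfect fourth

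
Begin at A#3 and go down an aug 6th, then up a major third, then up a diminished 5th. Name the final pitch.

Bb3

A#3 down an augmented sixth → C3 (10 semitones).
A major third up from C3 is E3.
Up a diminished fifth from E3: Bb3 (6 semitones up).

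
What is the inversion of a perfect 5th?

Inverted interval numbers add to nine, so a fifth pairs with a fourth (5 + 4 = 9).
Quality inverts too: perfect stays perfect. That makes the inversion a perfect fourth.

perfect fourth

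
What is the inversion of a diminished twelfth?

First reduce the compound diminished twelfth to its simple form, a diminished fifth.
The rule of nine gives the new number: 9 − 5 = 4, so a fifth becomes a fourth.
The quality also flips — diminished becomes augmented — giving an augmented fourth.

augmented 4th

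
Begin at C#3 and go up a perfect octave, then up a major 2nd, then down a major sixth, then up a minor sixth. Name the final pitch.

D4

C#3 up a perfect octave → C#4 (12 semitones).
C#4 up a major second → D#4 (2 semitones).
Down a major sixth from D#4: F#3 (9 semitones down).
F#3 up a minor sixth → D4 (8 semitones).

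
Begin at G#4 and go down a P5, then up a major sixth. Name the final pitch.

A#4

A perfect fifth down from G#4 is C#4.
Up a major sixth from C#4: A#4 (9 semitones up).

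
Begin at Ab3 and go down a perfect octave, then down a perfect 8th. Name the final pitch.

Ab1

Ab3 down a perfect octave → Ab2 (12 semitones).
A perfect octave down from Ab2 is Ab1.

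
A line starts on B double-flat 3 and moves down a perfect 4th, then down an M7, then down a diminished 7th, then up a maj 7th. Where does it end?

G 2

Bbb3 down a perfect fourth → Fb3 (5 semitones).
A major seventh down from Fb3 is Gbb2.
Down a diminished seventh from Gbb2: Ab1 (9 semitones down).
A major seventh up from Ab1 is G2.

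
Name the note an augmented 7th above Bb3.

A#4

Seven letter names up from B: A.
An augmented seventh is 12 semitones; 12 semitones up from Bb3 gives A#4.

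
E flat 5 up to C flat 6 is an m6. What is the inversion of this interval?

M3

Inverted interval numbers add to nine, so a sixth pairs with a third (6 + 3 = 9).
The quality also flips — minor becomes major — giving a major third.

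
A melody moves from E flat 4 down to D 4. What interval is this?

Descending from Eb4 to D4 is the same interval as ascending D4 to Eb4.
D to E spans two letter names (D-E) — that makes it a second of some quality.
A major second would be 2 semitones, but D4 to Eb4 is 1 — one semitone narrower, making it a minor second.

minor second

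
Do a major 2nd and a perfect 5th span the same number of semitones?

2 semitones (major second) vs 7 semitones (perfect fifth): not equal.

No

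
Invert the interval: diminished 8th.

A1

The rule of nine gives the new number: 9 − 8 = 1, so an octave becomes a unison.
Quality inverts too: diminished becomes augmented. That makes the inversion an augmented unison.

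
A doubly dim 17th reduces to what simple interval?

Take out 2 octaves (14 from the number): 17 − 14 = 3.
That makes a doubly diminished seventeenth a compound doubly diminished third — 2 octaves plus a doubly diminished third.

doubly diminished 3rd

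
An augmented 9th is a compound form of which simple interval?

Take out an octave (7 from the number): 9 − 7 = 2.
That makes an augmented ninth a compound augmented second — an octave plus an augmented second.

augmented 2nd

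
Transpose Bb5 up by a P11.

Eb7

Four letters up from B (plus an octave) reaches E.
Moving 17 semitones up from Bb5 (the size of a perfect eleventh) reaches Eb7.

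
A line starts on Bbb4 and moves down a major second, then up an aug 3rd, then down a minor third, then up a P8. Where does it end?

A5

Down a major second from Bbb4: Abb4 (2 semitones down).
Abb4 up an augmented third → C5 (5 semitones).
A minor third down from C5 is A4.
A4 up a perfect octave → A5 (12 semitones).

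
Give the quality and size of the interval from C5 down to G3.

Descending from C5 to G3 is the same interval as ascending G3 to C5.
G to C spans four letter names (G-A-B-C), plus an octave: an eleventh.
G3 to C5 is 17 semitones, matching the perfect eleventh exactly, so the quality is perfect.
(Equivalently, a compound perfect fourth: a perfect fourth plus an octave.)

perfect 11th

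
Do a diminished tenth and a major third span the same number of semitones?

No

14 semitones (diminished tenth) vs 4 semitones (major third): not equal.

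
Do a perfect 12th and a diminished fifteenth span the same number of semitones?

A perfect twelfth spans 19 semitones; a diminished fifteenth spans 23 semitones. They differ by 4.

No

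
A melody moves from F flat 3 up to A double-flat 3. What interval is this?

F to A spans three letter names (F-G-A) — that makes it a third of some quality.
At 3 semitones, Fb3→Abb3 falls one short of a major third: minor.

minor 3rd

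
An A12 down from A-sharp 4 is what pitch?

D 3

Five letters down from A (plus an octave) reaches D.
Moving 20 semitones down from A#4 (the size of an augmented twelfth) reaches D3.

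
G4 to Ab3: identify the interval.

major seventh

Descending from G4 to Ab3 is the same interval as ascending Ab3 to G4.
A to G spans seven letter names (A-B-C-D-E-F-G), so the interval is some kind of seventh.
Counting semitones, Ab3→G4 is 11, which is the major seventh.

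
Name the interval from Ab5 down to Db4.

perfect twelfth

Descending from Ab5 to Db4 is the same interval as ascending Db4 to Ab5.
D to A spans five letter names (D-E-F-G-A), plus an octave, so the interval is some kind of twelfth.
Db4 to Ab5 is 19 semitones, matching the perfect twelfth exactly, so the quality is perfect.
(Equivalently, a compound perfect fifth: a perfect fifth plus an octave.)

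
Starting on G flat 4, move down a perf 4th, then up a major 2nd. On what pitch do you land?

A perfect fourth down from Gb4 is Db4.
Db4 up a major second → Eb4 (2 semitones).

E flat 4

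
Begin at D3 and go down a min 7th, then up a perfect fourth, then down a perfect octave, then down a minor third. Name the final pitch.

Down a minor seventh from D3: E2 (10 semitones down).
A perfect fourth up from E2 is A2.
Down a perfect octave from A2: A1 (12 semitones down).
A1 down a minor third → F#1 (3 semitones).

F#1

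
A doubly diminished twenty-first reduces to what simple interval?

doubly diminished 7th

Each octave removed subtracts seven from the number: 21 − 14 = 7.
Quality carries through unchanged, so the simple form is a doubly diminished seventh.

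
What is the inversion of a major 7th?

The rule of nine gives the new number: 9 − 7 = 2, so a seventh becomes a second.
Quality inverts too: major becomes minor. That makes the inversion a minor second.

m2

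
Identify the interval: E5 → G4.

Descending from E5 to G4 is the same interval as ascending G4 to E5.
G to E spans six letter names (G-A-B-C-D-E), so the interval is some kind of sixth.
G4 to E5 is 9 semitones, matching the major sixth exactly, so the quality is major.

major 6th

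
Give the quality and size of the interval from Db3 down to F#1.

d13

Descending from Db3 to F#1 is the same interval as ascending F#1 to Db3.
F to D spans six letter names (F-G-A-B-C-D), plus an octave — that makes it a thirteenth of some quality.
The major thirteenth is 21 semitones; here we have 19, two semitones narrower: diminished.
(Equivalently, a compound diminished sixth: a diminished sixth plus an octave.)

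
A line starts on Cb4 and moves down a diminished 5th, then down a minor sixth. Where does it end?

A2

Down a diminished fifth from Cb4: F3 (6 semitones down).
Down a minor sixth from F3: A2 (8 semitones down).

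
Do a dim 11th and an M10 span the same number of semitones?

A diminished eleventh = 16 semitones = a major tenth; enharmonically equal.

Yes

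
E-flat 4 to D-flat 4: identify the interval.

Descending from Eb4 to Db4 is the same interval as ascending Db4 to Eb4.
D to E spans two letter names (D-E): a second.
Db4 to Eb4 is 2 semitones, matching the major second exactly, so the quality is major.

major 2nd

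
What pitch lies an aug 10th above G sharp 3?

B double-sharp 4

Counting three letter names plus an octave up from G lands on B.
Moving 17 semitones up from G#3 (the size of an augmented tenth) reaches B##4.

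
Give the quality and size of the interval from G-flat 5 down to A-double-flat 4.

Descending from Gb5 to Abb4 is the same interval as ascending Abb4 to Gb5.
A to G spans seven letter names (A-B-C-D-E-F-G) — that makes it a seventh of some quality.
Counting semitones, Abb4→Gb5 is 11, which is the major seventh.

major seventh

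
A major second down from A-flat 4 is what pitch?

Counting two letter names down from A lands on G.
A major second is 2 semitones; 2 semitones down from Ab4 gives Gb4.

G-flat 4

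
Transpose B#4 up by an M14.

A##6

Seven letters up from B (plus an octave) reaches A.
A major fourteenth spans 23 semitones, so from B#4 the target pitch is A##6.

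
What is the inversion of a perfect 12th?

perfect fourth

First reduce the compound perfect twelfth to its simple form, a perfect fifth.
Interval numbers invert to sum to nine: 5 + 4 = 9, so a fifth inverts to a fourth.
Quality inverts too: perfect stays perfect. That makes the inversion a perfect fourth.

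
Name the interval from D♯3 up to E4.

minor 9th

D to E spans two letter names (D-E), plus an octave, so the interval is some kind of ninth.
A major ninth would be 14 semitones, but D#3 to E4 is 13 — one semitone narrower, making it a minor ninth.
(Equivalently, a compound minor second: a minor second plus an octave.)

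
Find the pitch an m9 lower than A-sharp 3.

G-double-sharp 2

Two letters down from A (plus an octave) reaches G.
A minor ninth spans 13 semitones, so from A#3 the target pitch is G##2.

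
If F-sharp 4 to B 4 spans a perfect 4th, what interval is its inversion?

The rule of nine gives the new number: 9 − 4 = 5, so a fourth becomes a fifth.
And perfect stays perfect under inversion, so we get a perfect fifth.

perfect fifth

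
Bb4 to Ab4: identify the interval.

M2

Descending from Bb4 to Ab4 is the same interval as ascending Ab4 to Bb4.
A to B spans two letter names (A-B), so the interval is some kind of second.
The major second spans 2 semitones, and Ab4 to Bb4 is exactly 2 semitones — so this is a major second.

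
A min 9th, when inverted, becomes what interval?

First reduce the compound minor ninth to its simple form, a minor second.
Interval numbers invert to sum to nine: 2 + 7 = 9, so a second inverts to a seventh.
And minor becomes major under inversion, so we get a major seventh.

M7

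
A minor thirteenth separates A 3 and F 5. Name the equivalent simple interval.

Take out an octave (7 from the number): 13 − 7 = 6.
That makes a minor thirteenth a compound minor sixth — an octave plus a minor sixth.

m6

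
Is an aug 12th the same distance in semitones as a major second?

No

An augmented twelfth spans 20 semitones; a major second spans 2 semitones. They differ by 18.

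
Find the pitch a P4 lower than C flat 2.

G flat 1

Counting four letter names down from C lands on G.
A perfect fourth spans 5 semitones, so from Cb2 the target pitch is Gb1.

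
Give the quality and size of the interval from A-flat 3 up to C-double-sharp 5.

doubly augmented 10th

A to C spans three letter names (A-B-C), plus an octave, so the interval is some kind of tenth.
The major tenth is 16 semitones; here we have 18, two semitones wider: doubly augmented.
(Equivalently, a compound doubly augmented third: a doubly augmented third plus an octave.)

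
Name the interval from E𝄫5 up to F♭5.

E to F spans two letter names (E-F), so the interval is some kind of second.
The major second spans 2 semitones, and Ebb5 to Fb5 is exactly 2 semitones — so this is a major second.

major 2nd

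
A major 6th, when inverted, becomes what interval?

minor 3rd

Inverted interval numbers add to nine, so a sixth pairs with a third (6 + 3 = 9).
Quality inverts too: major becomes minor. That makes the inversion a minor third.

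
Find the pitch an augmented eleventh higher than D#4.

G##5

The eleventh's letter: D up four letter names plus an octave → G.
An augmented eleventh spans 18 semitones, so from D#4 the target pitch is G##5.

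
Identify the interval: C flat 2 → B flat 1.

minor second

Descending from Cb2 to Bb1 is the same interval as ascending Bb1 to Cb2.
B to C spans two letter names (B-C) — that makes it a second of some quality.
At 1 semitone, Bb1→Cb2 falls one short of a major second: minor.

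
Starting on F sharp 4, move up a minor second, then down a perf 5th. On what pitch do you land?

C 4

A minor second up from F#4 is G4.
A perfect fifth down from G4 is C4.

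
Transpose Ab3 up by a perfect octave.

For an octave the letter name doesn't change: still A, an octave up.
A perfect octave is 12 semitones; 12 semitones up from Ab3 gives Ab4.

Ab4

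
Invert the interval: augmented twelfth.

First reduce the compound augmented twelfth to its simple form, an augmented fifth.
The rule of nine gives the new number: 9 − 5 = 4, so a fifth becomes a fourth.
The quality also flips — augmented becomes diminished — giving a diminished fourth.

diminished 4th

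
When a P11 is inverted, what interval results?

First reduce the compound perfect eleventh to its simple form, a perfect fourth.
Interval numbers invert to sum to nine: 4 + 5 = 9, so a fourth inverts to a fifth.
And perfect stays perfect under inversion, so we get a perfect fifth.

perfect 5th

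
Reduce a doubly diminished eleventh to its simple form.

dd4

Each octave removed subtracts seven from the number: 11 − 7 = 4.
So a doubly diminished eleventh is an octave plus a doubly diminished fourth. The quality is unchanged.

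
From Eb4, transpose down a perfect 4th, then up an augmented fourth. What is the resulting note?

E4

Eb4 down a perfect fourth → Bb3 (5 semitones).
Bb3 up an augmented fourth → E4 (6 semitones).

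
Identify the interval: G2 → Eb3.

m6

G to E spans six letter names (G-A-B-C-D-E): a sixth.
A major sixth would be 9 semitones, but G2 to Eb3 is 8 — one semitone narrower, making it a minor sixth.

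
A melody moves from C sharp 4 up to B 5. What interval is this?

minor fourteenth

C to B spans seven letter names (C-D-E-F-G-A-B), plus an octave: a fourteenth.
C#4 to B5 is 22 semitones, a half step short of the major fourteenth (23), so this is minor.
(Equivalently, a compound minor seventh: a minor seventh plus an octave.)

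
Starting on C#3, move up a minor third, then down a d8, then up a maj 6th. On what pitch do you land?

Up a minor third from C#3: E3 (3 semitones up).
Down a diminished octave from E3: E#2 (11 semitones down).
E#2 up a major sixth → C##3 (9 semitones).

C##3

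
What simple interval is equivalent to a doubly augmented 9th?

doubly augmented 2nd

Take out an octave (7 from the number): 9 − 7 = 2.
That makes a doubly augmented ninth a compound doubly augmented second — an octave plus a doubly augmented second.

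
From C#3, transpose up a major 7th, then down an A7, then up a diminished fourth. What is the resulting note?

C#3 up a major seventh → B#3 (11 semitones).
Down an augmented seventh from B#3: C3 (12 semitones down).
Up a diminished fourth from C3: Fb3 (4 semitones up).

Fb3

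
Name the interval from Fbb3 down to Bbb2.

Descending from Fbb3 to Bbb2 is the same interval as ascending Bbb2 to Fbb3.
B to F spans five letter names (B-C-D-E-F), so the interval is some kind of fifth.
A perfect fifth would be 7 semitones; Bbb2 to Fbb3 is 6, one semitone narrower, so the interval is diminished.

diminished 5th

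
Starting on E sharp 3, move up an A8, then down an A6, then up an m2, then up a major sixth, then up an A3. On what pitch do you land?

A double-sharp 4

E#3 up an augmented octave → E##4 (13 semitones).
Down an augmented sixth from E##4: G#3 (10 semitones down).
G#3 up a minor second → A3 (1 semitone).
A major sixth up from A3 is F#4.
An augmented third up from F#4 is A##4.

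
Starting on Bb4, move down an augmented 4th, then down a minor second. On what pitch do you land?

Bb4 down an augmented fourth → Fb4 (6 semitones).
Fb4 down a minor second → Eb4 (1 semitone).

Eb4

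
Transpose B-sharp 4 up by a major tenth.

D-double-sharp 6

Three letters up from B (plus an octave) reaches D.
A major tenth spans 16 semitones, so from B#4 the target pitch is D##6.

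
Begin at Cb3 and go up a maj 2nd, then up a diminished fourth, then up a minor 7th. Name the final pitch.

Cb3 up a major second → Db3 (2 semitones).
A diminished fourth up from Db3 is Gbb3.
A minor seventh up from Gbb3 is Fbb4.

Fbb4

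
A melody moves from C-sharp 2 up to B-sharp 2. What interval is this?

C to B spans seven letter names (C-D-E-F-G-A-B) — that makes it a seventh of some quality.
Counting semitones, C#2→B#2 is 11, which is the major seventh.

major 7th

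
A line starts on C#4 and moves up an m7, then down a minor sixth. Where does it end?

D#4

Up a minor seventh from C#4: B4 (10 semitones up).
A minor sixth down from B4 is D#4.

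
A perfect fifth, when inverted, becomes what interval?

perfect 4th

Interval numbers invert to sum to nine: 5 + 4 = 9, so a fifth inverts to a fourth.
The quality also flips — perfect stays perfect — giving a perfect fourth.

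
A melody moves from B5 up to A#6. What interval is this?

B to A spans seven letter names (B-C-D-E-F-G-A) — that makes it a seventh of some quality.
The major seventh spans 11 semitones, and B5 to A#6 is exactly 11 semitones — so this is a major seventh.

M7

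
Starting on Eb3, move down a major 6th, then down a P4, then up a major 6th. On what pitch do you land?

Bb2

Down a major sixth from Eb3: Gb2 (9 semitones down).
A perfect fourth down from Gb2 is Db2.
A major sixth up from Db2 is Bb2.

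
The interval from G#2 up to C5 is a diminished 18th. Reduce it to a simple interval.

diminished fourth

Subtracting seven from the interval number removes an octave: 18 − 14 = 4.
Quality carries through unchanged, so the simple form is a diminished fourth.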